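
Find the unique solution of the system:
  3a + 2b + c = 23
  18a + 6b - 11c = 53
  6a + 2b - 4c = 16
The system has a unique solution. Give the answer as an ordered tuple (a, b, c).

Form the augmented matrix and row-reduce:
  [  3  2    1  |  23 ]
  [ 18  6  -11  |  53 ]
  [  6  2   -4  |  16 ]
ρ1 → 1/3·ρ1
  [  1  2/3  1/3  |  23/3 ]
  [ 18    6  -11  |    53 ]
  [  6    2   -4  |    16 ]
ρ2 → ρ2 − 18·ρ1
  [ 1  2/3  1/3  |  23/3 ]
  [ 0   -6  -17  |   -85 ]
  [ 6    2   -4  |    16 ]
ρ3 → ρ3 − 6·ρ1
  [ 1  2/3  1/3  |  23/3 ]
  [ 0   -6  -17  |   -85 ]
  [ 0   -2   -6  |   -30 ]
ρ2 → -1/6·ρ2
  [ 1  2/3   1/3  |  23/3 ]
  [ 0    1  17/6  |  85/6 ]
  [ 0   -2    -6  |   -30 ]
ρ3 → ρ3 + 2·ρ2
  [ 1  2/3   1/3  |  23/3 ]
  [ 0    1  17/6  |  85/6 ]
  [ 0    0  -1/3  |  -5/3 ]
ρ3 → -3·ρ3
  [ 1  2/3   1/3  |  23/3 ]
  [ 0    1  17/6  |  85/6 ]
  [ 0    0     1  |     5 ]
ρ2 → ρ2 − 17/6·ρ3
  [ 1  2/3  1/3  |  23/3 ]
  [ 0    1    0  |     0 ]
  [ 0    0    1  |     5 ]
ρ1 → ρ1 − 1/3·ρ3
  [ 1  2/3  0  |  6 ]
  [ 0    1  0  |  0 ]
  [ 0    0  1  |  5 ]
ρ1 → ρ1 − 2/3·ρ2
  [ 1  0  0  |  6 ]
  [ 0  1  0  |  0 ]
  [ 0  0  1  |  5 ]
Reading off the last column: a = 6, b = 0, c = 5.

(6, 0, 5)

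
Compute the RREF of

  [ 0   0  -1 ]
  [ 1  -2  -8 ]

[[1, -2, 0], [0, 0, 1]]

ρ1 <=> ρ2
  [ 1  -2  -8 ]
  [ 0   0  -1 ]
ρ2 := -1·ρ2
  [ 1  -2  -8 ]
  [ 0   0   1 ]
ρ1 := ρ1 + 8·ρ2
  [ 1  -2  0 ]
  [ 0   0  1 ]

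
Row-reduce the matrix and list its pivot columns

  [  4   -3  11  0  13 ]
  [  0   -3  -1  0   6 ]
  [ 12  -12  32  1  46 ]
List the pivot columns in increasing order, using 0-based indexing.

0, 1, 3

ρ1 ← 1/4·ρ1
ρ3 ← ρ3 − 12·ρ1
ρ2 ← -1/3·ρ2
ρ3 ← ρ3 + 3·ρ2
ρ1 ← ρ1 + 3/4·ρ2
Pivot columns are the columns containing a leading 1.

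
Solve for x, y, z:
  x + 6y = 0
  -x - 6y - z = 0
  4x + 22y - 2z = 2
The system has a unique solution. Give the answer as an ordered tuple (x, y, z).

(6, -1, 0)

Form the augmented matrix and row-reduce:
  [  1   6   0  |  0 ]
  [ -1  -6  -1  |  0 ]
  [  4  22  -2  |  2 ]
ρ2 := ρ2 + ρ1
  [ 1   6   0  |  0 ]
  [ 0   0  -1  |  0 ]
  [ 4  22  -2  |  2 ]
ρ3 := ρ3 − 4·ρ1
  [ 1   6   0  |  0 ]
  [ 0   0  -1  |  0 ]
  [ 0  -2  -2  |  2 ]
ρ2 <-> ρ3
  [ 1   6   0  |  0 ]
  [ 0  -2  -2  |  2 ]
  [ 0   0  -1  |  0 ]
ρ2 := -1/2·ρ2
  [ 1  6   0  |   0 ]
  [ 0  1   1  |  -1 ]
  [ 0  0  -1  |   0 ]
ρ3 := -1·ρ3
  [ 1  6  0  |   0 ]
  [ 0  1  1  |  -1 ]
  [ 0  0  1  |   0 ]
ρ2 := ρ2 − ρ3
  [ 1  6  0  |   0 ]
  [ 0  1  0  |  -1 ]
  [ 0  0  1  |   0 ]
ρ1 := ρ1 − 6·ρ2
  [ 1  0  0  |   6 ]
  [ 0  1  0  |  -1 ]
  [ 0  0  1  |   0 ]
Reading off the last column: x = 6, y = -1, z = 0.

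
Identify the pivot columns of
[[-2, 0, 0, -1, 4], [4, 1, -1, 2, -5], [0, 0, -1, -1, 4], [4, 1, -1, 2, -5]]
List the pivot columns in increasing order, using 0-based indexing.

0, 1, 2

Multiply R1 by -1/2.
  [ 1  0   0  1/2  -2 ]
  [ 4  1  -1    2  -5 ]
  [ 0  0  -1   -1   4 ]
  [ 4  1  -1    2  -5 ]
Subtract 4 times R1 from R2.
  [ 1  0   0  1/2  -2 ]
  [ 0  1  -1    0   3 ]
  [ 0  0  -1   -1   4 ]
  [ 4  1  -1    2  -5 ]
Subtract 4 times R1 from R4.
  [ 1  0   0  1/2  -2 ]
  [ 0  1  -1    0   3 ]
  [ 0  0  -1   -1   4 ]
  [ 0  1  -1    0   3 ]
Subtract R2 from R4.
  [ 1  0   0  1/2  -2 ]
  [ 0  1  -1    0   3 ]
  [ 0  0  -1   -1   4 ]
  [ 0  0   0    0   0 ]
Multiply R3 by -1.
  [ 1  0   0  1/2  -2 ]
  [ 0  1  -1    0   3 ]
  [ 0  0   1    1  -4 ]
  [ 0  0   0    0   0 ]
Add R3 to R2.
  [ 1  0  0  1/2  -2 ]
  [ 0  1  0    1  -1 ]
  [ 0  0  1    1  -4 ]
  [ 0  0  0    0   0 ]
Pivot columns are the columns containing a leading 1.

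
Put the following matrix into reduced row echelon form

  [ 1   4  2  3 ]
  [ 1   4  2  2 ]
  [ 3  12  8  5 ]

Subtract R1 from R2.
Subtract 3 times R1 from R3.
Swap R2 and R3.
Multiply R2 by 1/2.
Multiply R3 by -1.
Add 2 times R3 to R2.
Subtract 3 times R3 from R1.
Subtract 2 times R2 from R1.

[[1, 4, 0, 0], [0, 0, 1, 0], [0, 0, 0, 1]]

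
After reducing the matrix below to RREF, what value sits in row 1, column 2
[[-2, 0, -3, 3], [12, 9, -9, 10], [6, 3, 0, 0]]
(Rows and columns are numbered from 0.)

-3

R1 ← -1/2·R1
R2 ← R2 − 12·R1
R3 ← R3 − 6·R1
R2 ← 1/9·R2
R3 ← R3 − 3·R2
R3 ← -3·R3
R2 ← R2 − 28/9·R3
R1 ← R1 + 3/2·R3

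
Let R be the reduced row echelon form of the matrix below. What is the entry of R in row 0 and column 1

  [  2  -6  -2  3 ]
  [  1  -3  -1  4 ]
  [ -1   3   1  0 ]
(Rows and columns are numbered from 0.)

-3

R1 -> 1/2·R1
  [  1  -3  -1  3/2 ]
  [  1  -3  -1    4 ]
  [ -1   3   1    0 ]
R2 -> R2 − R1
  [  1  -3  -1  3/2 ]
  [  0   0   0  5/2 ]
  [ -1   3   1    0 ]
R3 -> R3 + R1
  [ 1  -3  -1  3/2 ]
  [ 0   0   0  5/2 ]
  [ 0   0   0  3/2 ]
R2 -> 2/5·R2
  [ 1  -3  -1  3/2 ]
  [ 0   0   0    1 ]
  [ 0   0   0  3/2 ]
R3 -> R3 − 3/2·R2
  [ 1  -3  -1  3/2 ]
  [ 0   0   0    1 ]
  [ 0   0   0    0 ]
R1 -> R1 − 3/2·R2
  [ 1  -3  -1  0 ]
  [ 0   0   0  1 ]
  [ 0   0   0  0 ]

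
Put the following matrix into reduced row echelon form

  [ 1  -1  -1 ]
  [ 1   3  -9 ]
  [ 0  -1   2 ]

ρ2 -> ρ2 − ρ1
  [ 1  -1  -1 ]
  [ 0   4  -8 ]
  [ 0  -1   2 ]
ρ2 -> 1/4·ρ2
  [ 1  -1  -1 ]
  [ 0   1  -2 ]
  [ 0  -1   2 ]
ρ3 -> ρ3 + ρ2
  [ 1  -1  -1 ]
  [ 0   1  -2 ]
  [ 0   0   0 ]
ρ1 -> ρ1 + ρ2
  [ 1  0  -3 ]
  [ 0  1  -2 ]
  [ 0  0   0 ]

[[1, 0, -3], [0, 1, -2], [0, 0, 0]]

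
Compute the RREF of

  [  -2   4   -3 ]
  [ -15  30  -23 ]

ρ1 -> -1/2·ρ1
  [   1  -2  3/2 ]
  [ -15  30  -23 ]
ρ2 -> ρ2 + 15·ρ1
  [ 1  -2   3/2 ]
  [ 0   0  -1/2 ]
ρ2 -> -2·ρ2
  [ 1  -2  3/2 ]
  [ 0   0    1 ]
ρ1 -> ρ1 − 3/2·ρ2
  [ 1  -2  0 ]
  [ 0   0  1 ]

[[1, -2, 0], [0, 0, 1]]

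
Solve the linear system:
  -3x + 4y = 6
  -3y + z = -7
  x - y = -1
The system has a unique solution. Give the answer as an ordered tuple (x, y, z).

Form the augmented matrix and row-reduce:
  [ -3   4  0  |   6 ]
  [  0  -3  1  |  -7 ]
  [  1  -1  0  |  -1 ]
R1 ← -1/3·R1
  [ 1  -4/3  0  |  -2 ]
  [ 0    -3  1  |  -7 ]
  [ 1    -1  0  |  -1 ]
R3 ← R3 − R1
  [ 1  -4/3  0  |  -2 ]
  [ 0    -3  1  |  -7 ]
  [ 0   1/3  0  |   1 ]
R2 ← -1/3·R2
  [ 1  -4/3     0  |   -2 ]
  [ 0     1  -1/3  |  7/3 ]
  [ 0   1/3     0  |    1 ]
R3 ← R3 − 1/3·R2
  [ 1  -4/3     0  |   -2 ]
  [ 0     1  -1/3  |  7/3 ]
  [ 0     0   1/9  |  2/9 ]
R3 ← 9·R3
  [ 1  -4/3     0  |   -2 ]
  [ 0     1  -1/3  |  7/3 ]
  [ 0     0     1  |    2 ]
R2 ← R2 + 1/3·R3
  [ 1  -4/3  0  |  -2 ]
  [ 0     1  0  |   3 ]
  [ 0     0  1  |   2 ]
R1 ← R1 + 4/3·R2
  [ 1  0  0  |  2 ]
  [ 0  1  0  |  3 ]
  [ 0  0  1  |  2 ]
Reading off the last column: x = 2, y = 3, z = 2.

(2, 3, 2)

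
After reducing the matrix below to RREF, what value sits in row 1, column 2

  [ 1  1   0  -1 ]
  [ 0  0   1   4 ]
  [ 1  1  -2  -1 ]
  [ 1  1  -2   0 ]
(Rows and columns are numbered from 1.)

1

Subtract r1 from r3.
  [ 1  1   0  -1 ]
  [ 0  0   1   4 ]
  [ 0  0  -2   0 ]
  [ 1  1  -2   0 ]
Subtract r1 from r4.
  [ 1  1   0  -1 ]
  [ 0  0   1   4 ]
  [ 0  0  -2   0 ]
  [ 0  0  -2   1 ]
Add 2 times r2 to r3.
  [ 1  1   0  -1 ]
  [ 0  0   1   4 ]
  [ 0  0   0   8 ]
  [ 0  0  -2   1 ]
Add 2 times r2 to r4.
  [ 1  1  0  -1 ]
  [ 0  0  1   4 ]
  [ 0  0  0   8 ]
  [ 0  0  0   9 ]
Multiply r3 by 1/8.
  [ 1  1  0  -1 ]
  [ 0  0  1   4 ]
  [ 0  0  0   1 ]
  [ 0  0  0   9 ]
Subtract 9 times r3 from r4.
  [ 1  1  0  -1 ]
  [ 0  0  1   4 ]
  [ 0  0  0   1 ]
  [ 0  0  0   0 ]
Subtract 4 times r3 from r2.
  [ 1  1  0  -1 ]
  [ 0  0  1   0 ]
  [ 0  0  0   1 ]
  [ 0  0  0   0 ]
Add r3 to r1.
  [ 1  1  0  0 ]
  [ 0  0  1  0 ]
  [ 0  0  0  1 ]
  [ 0  0  0  0 ]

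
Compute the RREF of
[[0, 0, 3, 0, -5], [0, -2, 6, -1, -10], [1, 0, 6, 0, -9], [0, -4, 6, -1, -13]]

[[1, 0, 0, 0, 1], [0, 1, 0, 0, 3/2], [0, 0, 1, 0, -5/3], [0, 0, 0, 1, -3]]

R1 <-> R3
  [ 1   0  6   0   -9 ]
  [ 0  -2  6  -1  -10 ]
  [ 0   0  3   0   -5 ]
  [ 0  -4  6  -1  -13 ]
R2 → -1/2·R2
  [ 1   0   6    0   -9 ]
  [ 0   1  -3  1/2    5 ]
  [ 0   0   3    0   -5 ]
  [ 0  -4   6   -1  -13 ]
R4 → R4 + 4·R2
  [ 1  0   6    0  -9 ]
  [ 0  1  -3  1/2   5 ]
  [ 0  0   3    0  -5 ]
  [ 0  0  -6    1   7 ]
R3 → 1/3·R3
  [ 1  0   6    0    -9 ]
  [ 0  1  -3  1/2     5 ]
  [ 0  0   1    0  -5/3 ]
  [ 0  0  -6    1     7 ]
R4 → R4 + 6·R3
  [ 1  0   6    0    -9 ]
  [ 0  1  -3  1/2     5 ]
  [ 0  0   1    0  -5/3 ]
  [ 0  0   0    1    -3 ]
R2 → R2 − 1/2·R4
  [ 1  0   6  0    -9 ]
  [ 0  1  -3  0  13/2 ]
  [ 0  0   1  0  -5/3 ]
  [ 0  0   0  1    -3 ]
R2 → R2 + 3·R3
  [ 1  0  6  0    -9 ]
  [ 0  1  0  0   3/2 ]
  [ 0  0  1  0  -5/3 ]
  [ 0  0  0  1    -3 ]
R1 → R1 − 6·R3
  [ 1  0  0  0     1 ]
  [ 0  1  0  0   3/2 ]
  [ 0  0  1  0  -5/3 ]
  [ 0  0  0  1    -3 ]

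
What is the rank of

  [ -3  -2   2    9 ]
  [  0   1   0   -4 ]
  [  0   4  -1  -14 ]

Multiply R1 by -1/3.
  [ 1  2/3  -2/3   -3 ]
  [ 0    1     0   -4 ]
  [ 0    4    -1  -14 ]
Subtract 4 times R2 from R3.
  [ 1  2/3  -2/3  -3 ]
  [ 0    1     0  -4 ]
  [ 0    0    -1   2 ]
Multiply R3 by -1.
  [ 1  2/3  -2/3  -3 ]
  [ 0    1     0  -4 ]
  [ 0    0     1  -2 ]
Add 2/3 times R3 to R1.
  [ 1  2/3  0  -13/3 ]
  [ 0    1  0     -4 ]
  [ 0    0  1     -2 ]
Subtract 2/3 times R2 from R1.
  [ 1  0  0  -5/3 ]
  [ 0  1  0    -4 ]
  [ 0  0  1    -2 ]
The reduced form has 3 nonzero rows.

rank = 3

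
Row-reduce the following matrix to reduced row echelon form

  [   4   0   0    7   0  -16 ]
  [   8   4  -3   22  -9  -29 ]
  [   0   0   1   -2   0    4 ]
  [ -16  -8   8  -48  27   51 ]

r1 ← 1/4·r1
  [   1   0   0  7/4   0   -4 ]
  [   8   4  -3   22  -9  -29 ]
  [   0   0   1   -2   0    4 ]
  [ -16  -8   8  -48  27   51 ]
r2 ← r2 − 8·r1
  [   1   0   0  7/4   0  -4 ]
  [   0   4  -3    8  -9   3 ]
  [   0   0   1   -2   0   4 ]
  [ -16  -8   8  -48  27  51 ]
r4 ← r4 + 16·r1
  [ 1   0   0  7/4   0   -4 ]
  [ 0   4  -3    8  -9    3 ]
  [ 0   0   1   -2   0    4 ]
  [ 0  -8   8  -20  27  -13 ]
r2 ← 1/4·r2
  [ 1   0     0  7/4     0   -4 ]
  [ 0   1  -3/4    2  -9/4  3/4 ]
  [ 0   0     1   -2     0    4 ]
  [ 0  -8     8  -20    27  -13 ]
r4 ← r4 + 8·r2
  [ 1  0     0  7/4     0   -4 ]
  [ 0  1  -3/4    2  -9/4  3/4 ]
  [ 0  0     1   -2     0    4 ]
  [ 0  0     2   -4     9   -7 ]
r4 ← r4 − 2·r3
  [ 1  0     0  7/4     0   -4 ]
  [ 0  1  -3/4    2  -9/4  3/4 ]
  [ 0  0     1   -2     0    4 ]
  [ 0  0     0    0     9  -15 ]
r4 ← 1/9·r4
  [ 1  0     0  7/4     0    -4 ]
  [ 0  1  -3/4    2  -9/4   3/4 ]
  [ 0  0     1   -2     0     4 ]
  [ 0  0     0    0     1  -5/3 ]
r2 ← r2 + 9/4·r4
  [ 1  0     0  7/4  0    -4 ]
  [ 0  1  -3/4    2  0    -3 ]
  [ 0  0     1   -2  0     4 ]
  [ 0  0     0    0  1  -5/3 ]
r2 ← r2 + 3/4·r3
  [ 1  0  0  7/4  0    -4 ]
  [ 0  1  0  1/2  0     0 ]
  [ 0  0  1   -2  0     4 ]
  [ 0  0  0    0  1  -5/3 ]

[[1, 0, 0, 7/4, 0, -4], [0, 1, 0, 1/2, 0, 0], [0, 0, 1, -2, 0, 4], [0, 0, 0, 0, 1, -5/3]]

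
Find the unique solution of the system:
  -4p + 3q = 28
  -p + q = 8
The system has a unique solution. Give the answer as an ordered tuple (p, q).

(-4, 4)

Form the augmented matrix and row-reduce:
  [ -4  3  |  28 ]
  [ -1  1  |   8 ]
r1 := -1/4·r1
  [  1  -3/4  |  -7 ]
  [ -1     1  |   8 ]
r2 := r2 + r1
  [ 1  -3/4  |  -7 ]
  [ 0   1/4  |   1 ]
r2 := 4·r2
  [ 1  -3/4  |  -7 ]
  [ 0     1  |   4 ]
r1 := r1 + 3/4·r2
  [ 1  0  |  -4 ]
  [ 0  1  |   4 ]
Reading off the last column: p = -4, q = 4.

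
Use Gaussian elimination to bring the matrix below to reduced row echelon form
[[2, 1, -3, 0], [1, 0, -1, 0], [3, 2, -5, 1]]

Multiply R1 by 1/2.
  [ 1  1/2  -3/2  0 ]
  [ 1    0    -1  0 ]
  [ 3    2    -5  1 ]
Subtract R1 from R2.
  [ 1   1/2  -3/2  0 ]
  [ 0  -1/2   1/2  0 ]
  [ 3     2    -5  1 ]
Subtract 3 times R1 from R3.
  [ 1   1/2  -3/2  0 ]
  [ 0  -1/2   1/2  0 ]
  [ 0   1/2  -1/2  1 ]
Multiply R2 by -2.
  [ 1  1/2  -3/2  0 ]
  [ 0    1    -1  0 ]
  [ 0  1/2  -1/2  1 ]
Subtract 1/2 times R2 from R3.
  [ 1  1/2  -3/2  0 ]
  [ 0    1    -1  0 ]
  [ 0    0     0  1 ]
Subtract 1/2 times R2 from R1.
  [ 1  0  -1  0 ]
  [ 0  1  -1  0 ]
  [ 0  0   0  1 ]

[[1, 0, -1, 0], [0, 1, -1, 0], [0, 0, 0, 1]]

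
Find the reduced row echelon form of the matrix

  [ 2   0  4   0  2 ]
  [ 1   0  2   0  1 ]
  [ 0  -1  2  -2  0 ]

ρ1 → 1/2·ρ1
ρ2 → ρ2 − ρ1
ρ2 <-> ρ3
ρ2 → -1·ρ2

[[1, 0, 2, 0, 1], [0, 1, -2, 2, 0], [0, 0, 0, 0, 0]]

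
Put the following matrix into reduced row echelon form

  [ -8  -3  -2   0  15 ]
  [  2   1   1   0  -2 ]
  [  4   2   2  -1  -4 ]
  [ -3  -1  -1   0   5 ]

[[1, 0, 0, 0, -3], [0, 1, 0, 0, 1], [0, 0, 1, 0, 3], [0, 0, 0, 1, 0]]

R1 → -1/8·R1
  [  1  3/8  1/4   0  -15/8 ]
  [  2    1    1   0     -2 ]
  [  4    2    2  -1     -4 ]
  [ -3   -1   -1   0      5 ]
R2 → R2 − 2·R1
  [  1  3/8  1/4   0  -15/8 ]
  [  0  1/4  1/2   0    7/4 ]
  [  4    2    2  -1     -4 ]
  [ -3   -1   -1   0      5 ]
R3 → R3 − 4·R1
  [  1  3/8  1/4   0  -15/8 ]
  [  0  1/4  1/2   0    7/4 ]
  [  0  1/2    1  -1    7/2 ]
  [ -3   -1   -1   0      5 ]
R4 → R4 + 3·R1
  [ 1  3/8   1/4   0  -15/8 ]
  [ 0  1/4   1/2   0    7/4 ]
  [ 0  1/2     1  -1    7/2 ]
  [ 0  1/8  -1/4   0   -5/8 ]
R2 → 4·R2
  [ 1  3/8   1/4   0  -15/8 ]
  [ 0    1     2   0      7 ]
  [ 0  1/2     1  -1    7/2 ]
  [ 0  1/8  -1/4   0   -5/8 ]
R3 → R3 − 1/2·R2
  [ 1  3/8   1/4   0  -15/8 ]
  [ 0    1     2   0      7 ]
  [ 0    0     0  -1      0 ]
  [ 0  1/8  -1/4   0   -5/8 ]
R4 → R4 − 1/8·R2
  [ 1  3/8   1/4   0  -15/8 ]
  [ 0    1     2   0      7 ]
  [ 0    0     0  -1      0 ]
  [ 0    0  -1/2   0   -3/2 ]
R3 <=> R4
  [ 1  3/8   1/4   0  -15/8 ]
  [ 0    1     2   0      7 ]
  [ 0    0  -1/2   0   -3/2 ]
  [ 0    0     0  -1      0 ]
R3 → -2·R3
  [ 1  3/8  1/4   0  -15/8 ]
  [ 0    1    2   0      7 ]
  [ 0    0    1   0      3 ]
  [ 0    0    0  -1      0 ]
R4 → -1·R4
  [ 1  3/8  1/4  0  -15/8 ]
  [ 0    1    2  0      7 ]
  [ 0    0    1  0      3 ]
  [ 0    0    0  1      0 ]
R2 → R2 − 2·R3
  [ 1  3/8  1/4  0  -15/8 ]
  [ 0    1    0  0      1 ]
  [ 0    0    1  0      3 ]
  [ 0    0    0  1      0 ]
R1 → R1 − 1/4·R3
  [ 1  3/8  0  0  -21/8 ]
  [ 0    1  0  0      1 ]
  [ 0    0  1  0      3 ]
  [ 0    0  0  1      0 ]
R1 → R1 − 3/8·R2
  [ 1  0  0  0  -3 ]
  [ 0  1  0  0   1 ]
  [ 0  0  1  0   3 ]
  [ 0  0  0  1   0 ]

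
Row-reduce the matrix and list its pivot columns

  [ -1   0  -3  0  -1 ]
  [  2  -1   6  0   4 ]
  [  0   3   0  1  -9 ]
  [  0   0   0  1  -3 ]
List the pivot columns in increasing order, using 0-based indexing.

0, 1, 3

R1 → -1·R1
  [ 1   0  3  0   1 ]
  [ 2  -1  6  0   4 ]
  [ 0   3  0  1  -9 ]
  [ 0   0  0  1  -3 ]
R2 → R2 − 2·R1
  [ 1   0  3  0   1 ]
  [ 0  -1  0  0   2 ]
  [ 0   3  0  1  -9 ]
  [ 0   0  0  1  -3 ]
R2 → -1·R2
  [ 1  0  3  0   1 ]
  [ 0  1  0  0  -2 ]
  [ 0  3  0  1  -9 ]
  [ 0  0  0  1  -3 ]
R3 → R3 − 3·R2
  [ 1  0  3  0   1 ]
  [ 0  1  0  0  -2 ]
  [ 0  0  0  1  -3 ]
  [ 0  0  0  1  -3 ]
R4 → R4 − R3
  [ 1  0  3  0   1 ]
  [ 0  1  0  0  -2 ]
  [ 0  0  0  1  -3 ]
  [ 0  0  0  0   0 ]
Pivot columns are the columns containing a leading 1.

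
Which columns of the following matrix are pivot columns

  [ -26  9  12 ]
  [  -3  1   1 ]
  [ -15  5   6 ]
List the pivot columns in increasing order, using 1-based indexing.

1, 2, 3

ρ1 ← -1/26·ρ1
  [   1  -9/26  -6/13 ]
  [  -3      1      1 ]
  [ -15      5      6 ]
ρ2 ← ρ2 + 3·ρ1
  [   1  -9/26  -6/13 ]
  [   0  -1/26  -5/13 ]
  [ -15      5      6 ]
ρ3 ← ρ3 + 15·ρ1
  [ 1  -9/26   -6/13 ]
  [ 0  -1/26   -5/13 ]
  [ 0  -5/26  -12/13 ]
ρ2 ← -26·ρ2
  [ 1  -9/26   -6/13 ]
  [ 0      1      10 ]
  [ 0  -5/26  -12/13 ]
ρ3 ← ρ3 + 5/26·ρ2
  [ 1  -9/26  -6/13 ]
  [ 0      1     10 ]
  [ 0      0      1 ]
ρ2 ← ρ2 − 10·ρ3
  [ 1  -9/26  -6/13 ]
  [ 0      1      0 ]
  [ 0      0      1 ]
ρ1 ← ρ1 + 6/13·ρ3
  [ 1  -9/26  0 ]
  [ 0      1  0 ]
  [ 0      0  1 ]
ρ1 ← ρ1 + 9/26·ρ2
  [ 1  0  0 ]
  [ 0  1  0 ]
  [ 0  0  1 ]
Pivot columns are the columns containing a leading 1.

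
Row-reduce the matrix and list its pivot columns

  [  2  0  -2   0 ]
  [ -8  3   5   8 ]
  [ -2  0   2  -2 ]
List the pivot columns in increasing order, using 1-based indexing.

1, 2, 4

R1 -> 1/2·R1
R2 -> R2 + 8·R1
R3 -> R3 + 2·R1
R2 -> 1/3·R2
R3 -> -1/2·R3
R2 -> R2 − 8/3·R3
Pivot columns are the columns containing a leading 1.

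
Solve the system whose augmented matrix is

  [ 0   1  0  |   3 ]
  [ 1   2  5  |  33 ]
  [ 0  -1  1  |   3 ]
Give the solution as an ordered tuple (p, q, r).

(-3, 3, 6)

Swap R1 and R2.
Add R2 to R3.
Subtract 5 times R3 from R1.
Subtract 2 times R2 from R1.
Reading off the last column: p = -3, q = 3, r = 6.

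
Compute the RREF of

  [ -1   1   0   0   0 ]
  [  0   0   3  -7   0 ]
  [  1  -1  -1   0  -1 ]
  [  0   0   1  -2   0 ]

R1 -> -1·R1
  [ 1  -1   0   0   0 ]
  [ 0   0   3  -7   0 ]
  [ 1  -1  -1   0  -1 ]
  [ 0   0   1  -2   0 ]
R3 -> R3 − R1
  [ 1  -1   0   0   0 ]
  [ 0   0   3  -7   0 ]
  [ 0   0  -1   0  -1 ]
  [ 0   0   1  -2   0 ]
R2 -> 1/3·R2
  [ 1  -1   0     0   0 ]
  [ 0   0   1  -7/3   0 ]
  [ 0   0  -1     0  -1 ]
  [ 0   0   1    -2   0 ]
R3 -> R3 + R2
  [ 1  -1  0     0   0 ]
  [ 0   0  1  -7/3   0 ]
  [ 0   0  0  -7/3  -1 ]
  [ 0   0  1    -2   0 ]
R4 -> R4 − R2
  [ 1  -1  0     0   0 ]
  [ 0   0  1  -7/3   0 ]
  [ 0   0  0  -7/3  -1 ]
  [ 0   0  0   1/3   0 ]
R3 -> -3/7·R3
  [ 1  -1  0     0    0 ]
  [ 0   0  1  -7/3    0 ]
  [ 0   0  0     1  3/7 ]
  [ 0   0  0   1/3    0 ]
R4 -> R4 − 1/3·R3
  [ 1  -1  0     0     0 ]
  [ 0   0  1  -7/3     0 ]
  [ 0   0  0     1   3/7 ]
  [ 0   0  0     0  -1/7 ]
R4 -> -7·R4
  [ 1  -1  0     0    0 ]
  [ 0   0  1  -7/3    0 ]
  [ 0   0  0     1  3/7 ]
  [ 0   0  0     0    1 ]
R3 -> R3 − 3/7·R4
  [ 1  -1  0     0  0 ]
  [ 0   0  1  -7/3  0 ]
  [ 0   0  0     1  0 ]
  [ 0   0  0     0  1 ]
R2 -> R2 + 7/3·R3
  [ 1  -1  0  0  0 ]
  [ 0   0  1  0  0 ]
  [ 0   0  0  1  0 ]
  [ 0   0  0  0  1 ]

[[1, -1, 0, 0, 0], [0, 0, 1, 0, 0], [0, 0, 0, 1, 0], [0, 0, 0, 0, 1]]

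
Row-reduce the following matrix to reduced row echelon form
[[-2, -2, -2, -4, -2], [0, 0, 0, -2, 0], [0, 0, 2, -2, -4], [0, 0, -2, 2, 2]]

[[1, 1, 0, 0, 0], [0, 0, 1, 0, 0], [0, 0, 0, 1, 0], [0, 0, 0, 0, 1]]

Multiply R1 by -1/2.
  [ 1  1   1   2   1 ]
  [ 0  0   0  -2   0 ]
  [ 0  0   2  -2  -4 ]
  [ 0  0  -2   2   2 ]
Swap R2 and R3.
  [ 1  1   1   2   1 ]
  [ 0  0   2  -2  -4 ]
  [ 0  0   0  -2   0 ]
  [ 0  0  -2   2   2 ]
Multiply R2 by 1/2.
  [ 1  1   1   2   1 ]
  [ 0  0   1  -1  -2 ]
  [ 0  0   0  -2   0 ]
  [ 0  0  -2   2   2 ]
Add 2 times R2 to R4.
  [ 1  1  1   2   1 ]
  [ 0  0  1  -1  -2 ]
  [ 0  0  0  -2   0 ]
  [ 0  0  0   0  -2 ]
Multiply R3 by -1/2.
  [ 1  1  1   2   1 ]
  [ 0  0  1  -1  -2 ]
  [ 0  0  0   1   0 ]
  [ 0  0  0   0  -2 ]
Multiply R4 by -1/2.
  [ 1  1  1   2   1 ]
  [ 0  0  1  -1  -2 ]
  [ 0  0  0   1   0 ]
  [ 0  0  0   0   1 ]
Add 2 times R4 to R2.
  [ 1  1  1   2  1 ]
  [ 0  0  1  -1  0 ]
  [ 0  0  0   1  0 ]
  [ 0  0  0   0  1 ]
Subtract R4 from R1.
  [ 1  1  1   2  0 ]
  [ 0  0  1  -1  0 ]
  [ 0  0  0   1  0 ]
  [ 0  0  0   0  1 ]
Add R3 to R2.
  [ 1  1  1  2  0 ]
  [ 0  0  1  0  0 ]
  [ 0  0  0  1  0 ]
  [ 0  0  0  0  1 ]
Subtract 2 times R3 from R1.
  [ 1  1  1  0  0 ]
  [ 0  0  1  0  0 ]
  [ 0  0  0  1  0 ]
  [ 0  0  0  0  1 ]
Subtract R2 from R1.
  [ 1  1  0  0  0 ]
  [ 0  0  1  0  0 ]
  [ 0  0  0  1  0 ]
  [ 0  0  0  0  1 ]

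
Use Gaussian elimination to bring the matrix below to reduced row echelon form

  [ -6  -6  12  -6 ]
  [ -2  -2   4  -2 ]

[[1, 1, -2, 1], [0, 0, 0, 0]]

R1 := -1/6·R1
  [  1   1  -2   1 ]
  [ -2  -2   4  -2 ]
R2 := R2 + 2·R1
  [ 1  1  -2  1 ]
  [ 0  0   0  0 ]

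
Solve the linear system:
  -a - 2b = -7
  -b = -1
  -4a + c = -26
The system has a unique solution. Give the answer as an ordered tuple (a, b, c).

(5, 1, -6)

Form the augmented matrix and row-reduce:
  [ -1  -2  0  |   -7 ]
  [  0  -1  0  |   -1 ]
  [ -4   0  1  |  -26 ]
R1 -> -1·R1
  [  1   2  0  |    7 ]
  [  0  -1  0  |   -1 ]
  [ -4   0  1  |  -26 ]
R3 -> R3 + 4·R1
  [ 1   2  0  |   7 ]
  [ 0  -1  0  |  -1 ]
  [ 0   8  1  |   2 ]
R2 -> -1·R2
  [ 1  2  0  |  7 ]
  [ 0  1  0  |  1 ]
  [ 0  8  1  |  2 ]
R3 -> R3 − 8·R2
  [ 1  2  0  |   7 ]
  [ 0  1  0  |   1 ]
  [ 0  0  1  |  -6 ]
R1 -> R1 − 2·R2
  [ 1  0  0  |   5 ]
  [ 0  1  0  |   1 ]
  [ 0  0  1  |  -6 ]
Reading off the last column: a = 5, b = 1, c = -6.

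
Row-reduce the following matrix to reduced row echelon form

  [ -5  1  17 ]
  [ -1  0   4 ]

[[1, 0, -4], [0, 1, -3]]

ρ1 -> -1/5·ρ1
  [  1  -1/5  -17/5 ]
  [ -1     0      4 ]
ρ2 -> ρ2 + ρ1
  [ 1  -1/5  -17/5 ]
  [ 0  -1/5    3/5 ]
ρ2 -> -5·ρ2
  [ 1  -1/5  -17/5 ]
  [ 0     1     -3 ]
ρ1 -> ρ1 + 1/5·ρ2
  [ 1  0  -4 ]
  [ 0  1  -3 ]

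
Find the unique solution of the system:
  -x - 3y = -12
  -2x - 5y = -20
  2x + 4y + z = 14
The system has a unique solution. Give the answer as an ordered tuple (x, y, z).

Form the augmented matrix and row-reduce:
  [ -1  -3  0  |  -12 ]
  [ -2  -5  0  |  -20 ]
  [  2   4  1  |   14 ]
r1 → -1·r1
  [  1   3  0  |   12 ]
  [ -2  -5  0  |  -20 ]
  [  2   4  1  |   14 ]
r2 → r2 + 2·r1
  [ 1  3  0  |  12 ]
  [ 0  1  0  |   4 ]
  [ 2  4  1  |  14 ]
r3 → r3 − 2·r1
  [ 1   3  0  |   12 ]
  [ 0   1  0  |    4 ]
  [ 0  -2  1  |  -10 ]
r3 → r3 + 2·r2
  [ 1  3  0  |  12 ]
  [ 0  1  0  |   4 ]
  [ 0  0  1  |  -2 ]
r1 → r1 − 3·r2
  [ 1  0  0  |   0 ]
  [ 0  1  0  |   4 ]
  [ 0  0  1  |  -2 ]
Reading off the last column: x = 0, y = 4, z = -2.

(0, 4, -2)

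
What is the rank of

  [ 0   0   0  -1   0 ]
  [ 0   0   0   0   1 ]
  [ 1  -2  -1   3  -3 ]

rank = 3

R1 <=> R3
  [ 1  -2  -1   3  -3 ]
  [ 0   0   0   0   1 ]
  [ 0   0   0  -1   0 ]
R2 <=> R3
  [ 1  -2  -1   3  -3 ]
  [ 0   0   0  -1   0 ]
  [ 0   0   0   0   1 ]
R2 ← -1·R2
  [ 1  -2  -1  3  -3 ]
  [ 0   0   0  1   0 ]
  [ 0   0   0  0   1 ]
R1 ← R1 + 3·R3
  [ 1  -2  -1  3  0 ]
  [ 0   0   0  1  0 ]
  [ 0   0   0  0  1 ]
R1 ← R1 − 3·R2
  [ 1  -2  -1  0  0 ]
  [ 0   0   0  1  0 ]
  [ 0   0   0  0  1 ]
The reduced form has 3 nonzero rows.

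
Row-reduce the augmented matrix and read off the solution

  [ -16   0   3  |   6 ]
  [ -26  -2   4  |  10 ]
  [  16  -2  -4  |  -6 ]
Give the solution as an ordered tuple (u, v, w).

r1 -> -1/16·r1
r2 -> r2 + 26·r1
r3 -> r3 − 16·r1
r2 -> -1/2·r2
r3 -> r3 + 2·r2
r3 -> -8·r3
r2 -> r2 − 7/16·r3
r1 -> r1 + 3/16·r3
Reading off the last column: u = 0, v = -1, w = 2.

(0, -1, 2)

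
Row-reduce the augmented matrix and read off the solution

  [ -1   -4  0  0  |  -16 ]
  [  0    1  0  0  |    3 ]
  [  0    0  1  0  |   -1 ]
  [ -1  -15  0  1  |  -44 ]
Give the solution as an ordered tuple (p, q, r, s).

(4, 3, -1, 5)

r1 -> -1·r1
  [  1    4  0  0  |   16 ]
  [  0    1  0  0  |    3 ]
  [  0    0  1  0  |   -1 ]
  [ -1  -15  0  1  |  -44 ]
r4 -> r4 + r1
  [ 1    4  0  0  |   16 ]
  [ 0    1  0  0  |    3 ]
  [ 0    0  1  0  |   -1 ]
  [ 0  -11  0  1  |  -28 ]
r4 -> r4 + 11·r2
  [ 1  4  0  0  |  16 ]
  [ 0  1  0  0  |   3 ]
  [ 0  0  1  0  |  -1 ]
  [ 0  0  0  1  |   5 ]
r1 -> r1 − 4·r2
  [ 1  0  0  0  |   4 ]
  [ 0  1  0  0  |   3 ]
  [ 0  0  1  0  |  -1 ]
  [ 0  0  0  1  |   5 ]
Reading off the last column: p = 4, q = 3, r = -1, s = 5.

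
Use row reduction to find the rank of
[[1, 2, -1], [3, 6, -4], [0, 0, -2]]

rank = 2

ρ2 → ρ2 − 3·ρ1
  [ 1  2  -1 ]
  [ 0  0  -1 ]
  [ 0  0  -2 ]
ρ2 → -1·ρ2
  [ 1  2  -1 ]
  [ 0  0   1 ]
  [ 0  0  -2 ]
ρ3 → ρ3 + 2·ρ2
  [ 1  2  -1 ]
  [ 0  0   1 ]
  [ 0  0   0 ]
ρ1 → ρ1 + ρ2
  [ 1  2  0 ]
  [ 0  0  1 ]
  [ 0  0  0 ]
The reduced form has 2 nonzero rows.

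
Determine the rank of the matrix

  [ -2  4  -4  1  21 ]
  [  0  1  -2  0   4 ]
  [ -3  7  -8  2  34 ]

Multiply ρ1 by -1/2.
  [  1  -2   2  -1/2  -21/2 ]
  [  0   1  -2     0      4 ]
  [ -3   7  -8     2     34 ]
Add 3 times ρ1 to ρ3.
  [ 1  -2   2  -1/2  -21/2 ]
  [ 0   1  -2     0      4 ]
  [ 0   1  -2   1/2    5/2 ]
Subtract ρ2 from ρ3.
  [ 1  -2   2  -1/2  -21/2 ]
  [ 0   1  -2     0      4 ]
  [ 0   0   0   1/2   -3/2 ]
Multiply ρ3 by 2.
  [ 1  -2   2  -1/2  -21/2 ]
  [ 0   1  -2     0      4 ]
  [ 0   0   0     1     -3 ]
Add 1/2 times ρ3 to ρ1.
  [ 1  -2   2  0  -12 ]
  [ 0   1  -2  0    4 ]
  [ 0   0   0  1   -3 ]
Add 2 times ρ2 to ρ1.
  [ 1  0  -2  0  -4 ]
  [ 0  1  -2  0   4 ]
  [ 0  0   0  1  -3 ]
The reduced form has 3 nonzero rows.

rank = 3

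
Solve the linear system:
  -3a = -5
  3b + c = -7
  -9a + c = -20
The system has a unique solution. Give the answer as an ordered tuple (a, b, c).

Form the augmented matrix and row-reduce:
  [ -3  0  0  |   -5 ]
  [  0  3  1  |   -7 ]
  [ -9  0  1  |  -20 ]
r1 := -1/3·r1
  [  1  0  0  |  5/3 ]
  [  0  3  1  |   -7 ]
  [ -9  0  1  |  -20 ]
r3 := r3 + 9·r1
  [ 1  0  0  |  5/3 ]
  [ 0  3  1  |   -7 ]
  [ 0  0  1  |   -5 ]
r2 := 1/3·r2
  [ 1  0    0  |   5/3 ]
  [ 0  1  1/3  |  -7/3 ]
  [ 0  0    1  |    -5 ]
r2 := r2 − 1/3·r3
  [ 1  0  0  |   5/3 ]
  [ 0  1  0  |  -2/3 ]
  [ 0  0  1  |    -5 ]
Reading off the last column: a = 5/3, b = -2/3, c = -5.

(5/3, -2/3, -5)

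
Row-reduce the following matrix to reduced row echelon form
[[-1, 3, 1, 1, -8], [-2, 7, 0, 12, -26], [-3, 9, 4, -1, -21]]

r1 ← -1·r1
  [  1  -3  -1  -1    8 ]
  [ -2   7   0  12  -26 ]
  [ -3   9   4  -1  -21 ]
r2 ← r2 + 2·r1
  [  1  -3  -1  -1    8 ]
  [  0   1  -2  10  -10 ]
  [ -3   9   4  -1  -21 ]
r3 ← r3 + 3·r1
  [ 1  -3  -1  -1    8 ]
  [ 0   1  -2  10  -10 ]
  [ 0   0   1  -4    3 ]
r2 ← r2 + 2·r3
  [ 1  -3  -1  -1   8 ]
  [ 0   1   0   2  -4 ]
  [ 0   0   1  -4   3 ]
r1 ← r1 + r3
  [ 1  -3  0  -5  11 ]
  [ 0   1  0   2  -4 ]
  [ 0   0  1  -4   3 ]
r1 ← r1 + 3·r2
  [ 1  0  0   1  -1 ]
  [ 0  1  0   2  -4 ]
  [ 0  0  1  -4   3 ]

[[1, 0, 0, 1, -1], [0, 1, 0, 2, -4], [0, 0, 1, -4, 3]]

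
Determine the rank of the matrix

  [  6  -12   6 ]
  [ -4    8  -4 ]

rank = 1

R1 → 1/6·R1
  [  1  -2   1 ]
  [ -4   8  -4 ]
R2 → R2 + 4·R1
  [ 1  -2  1 ]
  [ 0   0  0 ]
The reduced form has 1 nonzero row.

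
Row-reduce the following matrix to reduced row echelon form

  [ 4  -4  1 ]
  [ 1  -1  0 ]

ρ1 := 1/4·ρ1
  [ 1  -1  1/4 ]
  [ 1  -1    0 ]
ρ2 := ρ2 − ρ1
  [ 1  -1   1/4 ]
  [ 0   0  -1/4 ]
ρ2 := -4·ρ2
  [ 1  -1  1/4 ]
  [ 0   0    1 ]
ρ1 := ρ1 − 1/4·ρ2
  [ 1  -1  0 ]
  [ 0   0  1 ]

[[1, -1, 0], [0, 0, 1]]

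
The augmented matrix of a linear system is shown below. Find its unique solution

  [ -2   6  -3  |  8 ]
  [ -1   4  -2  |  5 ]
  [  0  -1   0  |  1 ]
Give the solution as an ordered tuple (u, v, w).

(-1, -1, -4)

ρ1 ← -1/2·ρ1
ρ2 ← ρ2 + ρ1
ρ3 ← ρ3 + ρ2
ρ3 ← -2·ρ3
ρ2 ← ρ2 + 1/2·ρ3
ρ1 ← ρ1 − 3/2·ρ3
ρ1 ← ρ1 + 3·ρ2
Reading off the last column: u = -1, v = -1, w = -4.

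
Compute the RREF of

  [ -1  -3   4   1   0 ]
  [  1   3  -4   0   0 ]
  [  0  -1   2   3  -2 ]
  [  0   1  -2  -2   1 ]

[[1, 0, 2, 0, 0], [0, 1, -2, 0, 0], [0, 0, 0, 1, 0], [0, 0, 0, 0, 1]]

Multiply r1 by -1.
  [ 1   3  -4  -1   0 ]
  [ 1   3  -4   0   0 ]
  [ 0  -1   2   3  -2 ]
  [ 0   1  -2  -2   1 ]
Subtract r1 from r2.
  [ 1   3  -4  -1   0 ]
  [ 0   0   0   1   0 ]
  [ 0  -1   2   3  -2 ]
  [ 0   1  -2  -2   1 ]
Swap r2 and r3.
  [ 1   3  -4  -1   0 ]
  [ 0  -1   2   3  -2 ]
  [ 0   0   0   1   0 ]
  [ 0   1  -2  -2   1 ]
Multiply r2 by -1.
  [ 1  3  -4  -1  0 ]
  [ 0  1  -2  -3  2 ]
  [ 0  0   0   1  0 ]
  [ 0  1  -2  -2  1 ]
Subtract r2 from r4.
  [ 1  3  -4  -1   0 ]
  [ 0  1  -2  -3   2 ]
  [ 0  0   0   1   0 ]
  [ 0  0   0   1  -1 ]
Subtract r3 from r4.
  [ 1  3  -4  -1   0 ]
  [ 0  1  -2  -3   2 ]
  [ 0  0   0   1   0 ]
  [ 0  0   0   0  -1 ]
Multiply r4 by -1.
  [ 1  3  -4  -1  0 ]
  [ 0  1  -2  -3  2 ]
  [ 0  0   0   1  0 ]
  [ 0  0   0   0  1 ]
Subtract 2 times r4 from r2.
  [ 1  3  -4  -1  0 ]
  [ 0  1  -2  -3  0 ]
  [ 0  0   0   1  0 ]
  [ 0  0   0   0  1 ]
Add 3 times r3 to r2.
  [ 1  3  -4  -1  0 ]
  [ 0  1  -2   0  0 ]
  [ 0  0   0   1  0 ]
  [ 0  0   0   0  1 ]
Add r3 to r1.
  [ 1  3  -4  0  0 ]
  [ 0  1  -2  0  0 ]
  [ 0  0   0  1  0 ]
  [ 0  0   0  0  1 ]
Subtract 3 times r2 from r1.
  [ 1  0   2  0  0 ]
  [ 0  1  -2  0  0 ]
  [ 0  0   0  1  0 ]
  [ 0  0   0  0  1 ]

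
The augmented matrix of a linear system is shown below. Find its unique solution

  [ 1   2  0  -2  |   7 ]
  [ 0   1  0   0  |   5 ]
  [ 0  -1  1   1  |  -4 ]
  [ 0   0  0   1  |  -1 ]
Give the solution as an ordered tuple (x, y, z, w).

r3 → r3 + r2
  [ 1  2  0  -2  |   7 ]
  [ 0  1  0   0  |   5 ]
  [ 0  0  1   1  |   1 ]
  [ 0  0  0   1  |  -1 ]
r3 → r3 − r4
  [ 1  2  0  -2  |   7 ]
  [ 0  1  0   0  |   5 ]
  [ 0  0  1   0  |   2 ]
  [ 0  0  0   1  |  -1 ]
r1 → r1 + 2·r4
  [ 1  2  0  0  |   5 ]
  [ 0  1  0  0  |   5 ]
  [ 0  0  1  0  |   2 ]
  [ 0  0  0  1  |  -1 ]
r1 → r1 − 2·r2
  [ 1  0  0  0  |  -5 ]
  [ 0  1  0  0  |   5 ]
  [ 0  0  1  0  |   2 ]
  [ 0  0  0  1  |  -1 ]
Reading off the last column: x = -5, y = 5, z = 2, w = -1.

(-5, 5, 2, -1)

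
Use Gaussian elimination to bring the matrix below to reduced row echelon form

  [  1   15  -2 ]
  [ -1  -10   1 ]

[[1, 0, 1], [0, 1, -1/5]]

Add r1 to r2.
  [ 1  15  -2 ]
  [ 0   5  -1 ]
Multiply r2 by 1/5.
  [ 1  15    -2 ]
  [ 0   1  -1/5 ]
Subtract 15 times r2 from r1.
  [ 1  0     1 ]
  [ 0  1  -1/5 ]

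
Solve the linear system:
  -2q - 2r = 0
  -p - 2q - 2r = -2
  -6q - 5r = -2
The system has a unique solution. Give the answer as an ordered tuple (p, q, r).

(2, 2, -2)

Form the augmented matrix and row-reduce:
  [  0  -2  -2  |   0 ]
  [ -1  -2  -2  |  -2 ]
  [  0  -6  -5  |  -2 ]
r1 <=> r2
r1 ← -1·r1
r2 ← -1/2·r2
r3 ← r3 + 6·r2
r2 ← r2 − r3
r1 ← r1 − 2·r3
r1 ← r1 − 2·r2
Reading off the last column: p = 2, q = 2, r = -2.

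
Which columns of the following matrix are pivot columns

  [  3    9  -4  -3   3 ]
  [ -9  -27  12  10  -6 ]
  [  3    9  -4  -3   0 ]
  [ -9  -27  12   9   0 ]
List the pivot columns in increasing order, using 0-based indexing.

0, 3, 4

r1 := 1/3·r1
  [  1    3  -4/3  -1   1 ]
  [ -9  -27    12  10  -6 ]
  [  3    9    -4  -3   0 ]
  [ -9  -27    12   9   0 ]
r2 := r2 + 9·r1
  [  1    3  -4/3  -1  1 ]
  [  0    0     0   1  3 ]
  [  3    9    -4  -3  0 ]
  [ -9  -27    12   9  0 ]
r3 := r3 − 3·r1
  [  1    3  -4/3  -1   1 ]
  [  0    0     0   1   3 ]
  [  0    0     0   0  -3 ]
  [ -9  -27    12   9   0 ]
r4 := r4 + 9·r1
  [ 1  3  -4/3  -1   1 ]
  [ 0  0     0   1   3 ]
  [ 0  0     0   0  -3 ]
  [ 0  0     0   0   9 ]
r3 := -1/3·r3
  [ 1  3  -4/3  -1  1 ]
  [ 0  0     0   1  3 ]
  [ 0  0     0   0  1 ]
  [ 0  0     0   0  9 ]
r4 := r4 − 9·r3
  [ 1  3  -4/3  -1  1 ]
  [ 0  0     0   1  3 ]
  [ 0  0     0   0  1 ]
  [ 0  0     0   0  0 ]
r2 := r2 − 3·r3
  [ 1  3  -4/3  -1  1 ]
  [ 0  0     0   1  0 ]
  [ 0  0     0   0  1 ]
  [ 0  0     0   0  0 ]
r1 := r1 − r3
  [ 1  3  -4/3  -1  0 ]
  [ 0  0     0   1  0 ]
  [ 0  0     0   0  1 ]
  [ 0  0     0   0  0 ]
r1 := r1 + r2
  [ 1  3  -4/3  0  0 ]
  [ 0  0     0  1  0 ]
  [ 0  0     0  0  1 ]
  [ 0  0     0  0  0 ]
Pivot columns are the columns containing a leading 1.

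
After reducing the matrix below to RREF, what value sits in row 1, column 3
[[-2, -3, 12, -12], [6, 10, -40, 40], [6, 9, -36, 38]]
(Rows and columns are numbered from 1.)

ρ1 ← -1/2·ρ1
  [ 1  3/2   -6   6 ]
  [ 6   10  -40  40 ]
  [ 6    9  -36  38 ]
ρ2 ← ρ2 − 6·ρ1
  [ 1  3/2   -6   6 ]
  [ 0    1   -4   4 ]
  [ 6    9  -36  38 ]
ρ3 ← ρ3 − 6·ρ1
  [ 1  3/2  -6  6 ]
  [ 0    1  -4  4 ]
  [ 0    0   0  2 ]
ρ3 ← 1/2·ρ3
  [ 1  3/2  -6  6 ]
  [ 0    1  -4  4 ]
  [ 0    0   0  1 ]
ρ2 ← ρ2 − 4·ρ3
  [ 1  3/2  -6  6 ]
  [ 0    1  -4  0 ]
  [ 0    0   0  1 ]
ρ1 ← ρ1 − 6·ρ3
  [ 1  3/2  -6  0 ]
  [ 0    1  -4  0 ]
  [ 0    0   0  1 ]
ρ1 ← ρ1 − 3/2·ρ2
  [ 1  0   0  0 ]
  [ 0  1  -4  0 ]
  [ 0  0   0  1 ]

0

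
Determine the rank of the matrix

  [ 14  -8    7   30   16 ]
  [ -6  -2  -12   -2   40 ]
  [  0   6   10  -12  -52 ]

rank = 3

Multiply R1 by 1/14.
  [  1  -4/7  1/2  15/7  8/7 ]
  [ -6    -2  -12    -2   40 ]
  [  0     6   10   -12  -52 ]
Add 6 times R1 to R2.
  [ 1   -4/7  1/2  15/7    8/7 ]
  [ 0  -38/7   -9  76/7  328/7 ]
  [ 0      6   10   -12    -52 ]
Multiply R2 by -7/38.
  [ 1  -4/7    1/2  15/7      8/7 ]
  [ 0     1  63/38    -2  -164/19 ]
  [ 0     6     10   -12      -52 ]
Subtract 6 times R2 from R3.
  [ 1  -4/7    1/2  15/7      8/7 ]
  [ 0     1  63/38    -2  -164/19 ]
  [ 0     0   1/19     0    -4/19 ]
Multiply R3 by 19.
  [ 1  -4/7    1/2  15/7      8/7 ]
  [ 0     1  63/38    -2  -164/19 ]
  [ 0     0      1     0       -4 ]
Subtract 63/38 times R3 from R2.
  [ 1  -4/7  1/2  15/7  8/7 ]
  [ 0     1    0    -2   -2 ]
  [ 0     0    1     0   -4 ]
Subtract 1/2 times R3 from R1.
  [ 1  -4/7  0  15/7  22/7 ]
  [ 0     1  0    -2    -2 ]
  [ 0     0  1     0    -4 ]
Add 4/7 times R2 to R1.
  [ 1  0  0   1   2 ]
  [ 0  1  0  -2  -2 ]
  [ 0  0  1   0  -4 ]
The reduced form has 3 nonzero rows.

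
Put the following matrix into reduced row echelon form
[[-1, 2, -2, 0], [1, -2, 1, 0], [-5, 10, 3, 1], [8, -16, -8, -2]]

ρ1 ← -1·ρ1
  [  1   -2   2   0 ]
  [  1   -2   1   0 ]
  [ -5   10   3   1 ]
  [  8  -16  -8  -2 ]
ρ2 ← ρ2 − ρ1
  [  1   -2   2   0 ]
  [  0    0  -1   0 ]
  [ -5   10   3   1 ]
  [  8  -16  -8  -2 ]
ρ3 ← ρ3 + 5·ρ1
  [ 1   -2   2   0 ]
  [ 0    0  -1   0 ]
  [ 0    0  13   1 ]
  [ 8  -16  -8  -2 ]
ρ4 ← ρ4 − 8·ρ1
  [ 1  -2    2   0 ]
  [ 0   0   -1   0 ]
  [ 0   0   13   1 ]
  [ 0   0  -24  -2 ]
ρ2 ← -1·ρ2
  [ 1  -2    2   0 ]
  [ 0   0    1   0 ]
  [ 0   0   13   1 ]
  [ 0   0  -24  -2 ]
ρ3 ← ρ3 − 13·ρ2
  [ 1  -2    2   0 ]
  [ 0   0    1   0 ]
  [ 0   0    0   1 ]
  [ 0   0  -24  -2 ]
ρ4 ← ρ4 + 24·ρ2
  [ 1  -2  2   0 ]
  [ 0   0  1   0 ]
  [ 0   0  0   1 ]
  [ 0   0  0  -2 ]
ρ4 ← ρ4 + 2·ρ3
  [ 1  -2  2  0 ]
  [ 0   0  1  0 ]
  [ 0   0  0  1 ]
  [ 0   0  0  0 ]
ρ1 ← ρ1 − 2·ρ2
  [ 1  -2  0  0 ]
  [ 0   0  1  0 ]
  [ 0   0  0  1 ]
  [ 0   0  0  0 ]

[[1, -2, 0, 0], [0, 0, 1, 0], [0, 0, 0, 1], [0, 0, 0, 0]]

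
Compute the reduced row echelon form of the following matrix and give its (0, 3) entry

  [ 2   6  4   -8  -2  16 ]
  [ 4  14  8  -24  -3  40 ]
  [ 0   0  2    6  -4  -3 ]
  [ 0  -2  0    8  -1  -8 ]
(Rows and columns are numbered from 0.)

2

ρ1 := 1/2·ρ1
ρ2 := ρ2 − 4·ρ1
ρ2 := 1/2·ρ2
ρ4 := ρ4 + 2·ρ2
ρ3 := 1/2·ρ3
ρ1 := ρ1 − 2·ρ3
ρ1 := ρ1 − 3·ρ2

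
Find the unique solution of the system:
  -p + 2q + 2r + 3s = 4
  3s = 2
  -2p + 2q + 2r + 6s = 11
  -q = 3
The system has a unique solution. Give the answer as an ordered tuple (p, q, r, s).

Form the augmented matrix and row-reduce:
  [ -1   2  2  3  |   4 ]
  [  0   0  0  3  |   2 ]
  [ -2   2  2  6  |  11 ]
  [  0  -1  0  0  |   3 ]
Multiply r1 by -1.
  [  1  -2  -2  -3  |  -4 ]
  [  0   0   0   3  |   2 ]
  [ -2   2   2   6  |  11 ]
  [  0  -1   0   0  |   3 ]
Add 2 times r1 to r3.
  [ 1  -2  -2  -3  |  -4 ]
  [ 0   0   0   3  |   2 ]
  [ 0  -2  -2   0  |   3 ]
  [ 0  -1   0   0  |   3 ]
Swap r2 and r3.
  [ 1  -2  -2  -3  |  -4 ]
  [ 0  -2  -2   0  |   3 ]
  [ 0   0   0   3  |   2 ]
  [ 0  -1   0   0  |   3 ]
Multiply r2 by -1/2.
  [ 1  -2  -2  -3  |    -4 ]
  [ 0   1   1   0  |  -3/2 ]
  [ 0   0   0   3  |     2 ]
  [ 0  -1   0   0  |     3 ]
Add r2 to r4.
  [ 1  -2  -2  -3  |    -4 ]
  [ 0   1   1   0  |  -3/2 ]
  [ 0   0   0   3  |     2 ]
  [ 0   0   1   0  |   3/2 ]
Swap r3 and r4.
  [ 1  -2  -2  -3  |    -4 ]
  [ 0   1   1   0  |  -3/2 ]
  [ 0   0   1   0  |   3/2 ]
  [ 0   0   0   3  |     2 ]
Multiply r4 by 1/3.
  [ 1  -2  -2  -3  |    -4 ]
  [ 0   1   1   0  |  -3/2 ]
  [ 0   0   1   0  |   3/2 ]
  [ 0   0   0   1  |   2/3 ]
Add 3 times r4 to r1.
  [ 1  -2  -2  0  |    -2 ]
  [ 0   1   1  0  |  -3/2 ]
  [ 0   0   1  0  |   3/2 ]
  [ 0   0   0  1  |   2/3 ]
Subtract r3 from r2.
  [ 1  -2  -2  0  |   -2 ]
  [ 0   1   0  0  |   -3 ]
  [ 0   0   1  0  |  3/2 ]
  [ 0   0   0  1  |  2/3 ]
Add 2 times r3 to r1.
  [ 1  -2  0  0  |    1 ]
  [ 0   1  0  0  |   -3 ]
  [ 0   0  1  0  |  3/2 ]
  [ 0   0  0  1  |  2/3 ]
Add 2 times r2 to r1.
  [ 1  0  0  0  |   -5 ]
  [ 0  1  0  0  |   -3 ]
  [ 0  0  1  0  |  3/2 ]
  [ 0  0  0  1  |  2/3 ]
Reading off the last column: p = -5, q = -3, r = 3/2, s = 2/3.

(-5, -3, 3/2, 2/3)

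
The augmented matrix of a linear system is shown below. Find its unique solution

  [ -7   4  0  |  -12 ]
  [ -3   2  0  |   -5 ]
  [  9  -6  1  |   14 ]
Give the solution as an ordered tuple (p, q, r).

Multiply ρ1 by -1/7.
  [  1  -4/7  0  |  12/7 ]
  [ -3     2  0  |    -5 ]
  [  9    -6  1  |    14 ]
Add 3 times ρ1 to ρ2.
  [ 1  -4/7  0  |  12/7 ]
  [ 0   2/7  0  |   1/7 ]
  [ 9    -6  1  |    14 ]
Subtract 9 times ρ1 from ρ3.
  [ 1  -4/7  0  |   12/7 ]
  [ 0   2/7  0  |    1/7 ]
  [ 0  -6/7  1  |  -10/7 ]
Multiply ρ2 by 7/2.
  [ 1  -4/7  0  |   12/7 ]
  [ 0     1  0  |    1/2 ]
  [ 0  -6/7  1  |  -10/7 ]
Add 6/7 times ρ2 to ρ3.
  [ 1  -4/7  0  |  12/7 ]
  [ 0     1  0  |   1/2 ]
  [ 0     0  1  |    -1 ]
Add 4/7 times ρ2 to ρ1.
  [ 1  0  0  |    2 ]
  [ 0  1  0  |  1/2 ]
  [ 0  0  1  |   -1 ]
Reading off the last column: p = 2, q = 1/2, r = -1.

(2, 1/2, -1)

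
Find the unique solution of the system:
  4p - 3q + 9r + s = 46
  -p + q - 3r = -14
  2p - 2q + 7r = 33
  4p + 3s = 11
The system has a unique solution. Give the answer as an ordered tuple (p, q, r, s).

(-1, 0, 5, 5)

Form the augmented matrix and row-reduce:
  [  4  -3   9  1  |   46 ]
  [ -1   1  -3  0  |  -14 ]
  [  2  -2   7  0  |   33 ]
  [  4   0   0  3  |   11 ]
R1 -> 1/4·R1
  [  1  -3/4  9/4  1/4  |  23/2 ]
  [ -1     1   -3    0  |   -14 ]
  [  2    -2    7    0  |    33 ]
  [  4     0    0    3  |    11 ]
R2 -> R2 + R1
  [ 1  -3/4   9/4  1/4  |  23/2 ]
  [ 0   1/4  -3/4  1/4  |  -5/2 ]
  [ 2    -2     7    0  |    33 ]
  [ 4     0     0    3  |    11 ]
R3 -> R3 − 2·R1
  [ 1  -3/4   9/4   1/4  |  23/2 ]
  [ 0   1/4  -3/4   1/4  |  -5/2 ]
  [ 0  -1/2   5/2  -1/2  |    10 ]
  [ 4     0     0     3  |    11 ]
R4 -> R4 − 4·R1
  [ 1  -3/4   9/4   1/4  |  23/2 ]
  [ 0   1/4  -3/4   1/4  |  -5/2 ]
  [ 0  -1/2   5/2  -1/2  |    10 ]
  [ 0     3    -9     2  |   -35 ]
R2 -> 4·R2
  [ 1  -3/4  9/4   1/4  |  23/2 ]
  [ 0     1   -3     1  |   -10 ]
  [ 0  -1/2  5/2  -1/2  |    10 ]
  [ 0     3   -9     2  |   -35 ]
R3 -> R3 + 1/2·R2
  [ 1  -3/4  9/4  1/4  |  23/2 ]
  [ 0     1   -3    1  |   -10 ]
  [ 0     0    1    0  |     5 ]
  [ 0     3   -9    2  |   -35 ]
R4 -> R4 − 3·R2
  [ 1  -3/4  9/4  1/4  |  23/2 ]
  [ 0     1   -3    1  |   -10 ]
  [ 0     0    1    0  |     5 ]
  [ 0     0    0   -1  |    -5 ]
R4 -> -1·R4
  [ 1  -3/4  9/4  1/4  |  23/2 ]
  [ 0     1   -3    1  |   -10 ]
  [ 0     0    1    0  |     5 ]
  [ 0     0    0    1  |     5 ]
R2 -> R2 − R4
  [ 1  -3/4  9/4  1/4  |  23/2 ]
  [ 0     1   -3    0  |   -15 ]
  [ 0     0    1    0  |     5 ]
  [ 0     0    0    1  |     5 ]
R1 -> R1 − 1/4·R4
  [ 1  -3/4  9/4  0  |  41/4 ]
  [ 0     1   -3  0  |   -15 ]
  [ 0     0    1  0  |     5 ]
  [ 0     0    0  1  |     5 ]
R2 -> R2 + 3·R3
  [ 1  -3/4  9/4  0  |  41/4 ]
  [ 0     1    0  0  |     0 ]
  [ 0     0    1  0  |     5 ]
  [ 0     0    0  1  |     5 ]
R1 -> R1 − 9/4·R3
  [ 1  -3/4  0  0  |  -1 ]
  [ 0     1  0  0  |   0 ]
  [ 0     0  1  0  |   5 ]
  [ 0     0  0  1  |   5 ]
R1 -> R1 + 3/4·R2
  [ 1  0  0  0  |  -1 ]
  [ 0  1  0  0  |   0 ]
  [ 0  0  1  0  |   5 ]
  [ 0  0  0  1  |   5 ]
Reading off the last column: p = -1, q = 0, r = 5, s = 5.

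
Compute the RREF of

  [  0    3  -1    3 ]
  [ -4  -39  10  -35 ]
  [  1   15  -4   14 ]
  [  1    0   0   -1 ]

R1 <=> R2
R1 ← -1/4·R1
R3 ← R3 − R1
R4 ← R4 − R1
R2 ← 1/3·R2
R3 ← R3 − 21/4·R2
R4 ← R4 + 39/4·R2
R3 ← 4·R3
R4 ← R4 + 3/4·R3
R2 ← R2 + 1/3·R3
R1 ← R1 + 5/2·R3
R1 ← R1 − 39/4·R2

[[1, 0, 0, -1], [0, 1, 0, 1], [0, 0, 1, 0], [0, 0, 0, 0]]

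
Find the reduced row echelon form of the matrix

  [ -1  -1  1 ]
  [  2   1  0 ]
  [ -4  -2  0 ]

[[1, 0, 1], [0, 1, -2], [0, 0, 0]]

Multiply r1 by -1.
  [  1   1  -1 ]
  [  2   1   0 ]
  [ -4  -2   0 ]
Subtract 2 times r1 from r2.
  [  1   1  -1 ]
  [  0  -1   2 ]
  [ -4  -2   0 ]
Add 4 times r1 to r3.
  [ 1   1  -1 ]
  [ 0  -1   2 ]
  [ 0   2  -4 ]
Multiply r2 by -1.
  [ 1  1  -1 ]
  [ 0  1  -2 ]
  [ 0  2  -4 ]
Subtract 2 times r2 from r3.
  [ 1  1  -1 ]
  [ 0  1  -2 ]
  [ 0  0   0 ]
Subtract r2 from r1.
  [ 1  0   1 ]
  [ 0  1  -2 ]
  [ 0  0   0 ]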